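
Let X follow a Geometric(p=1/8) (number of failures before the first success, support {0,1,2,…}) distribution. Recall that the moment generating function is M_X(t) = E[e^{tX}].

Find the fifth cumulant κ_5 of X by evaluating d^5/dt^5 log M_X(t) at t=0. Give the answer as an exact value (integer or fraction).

κ_5 = D^5[K](0) = 565320

M_X(t) = 1/(8*(1 - 7*e^(t)/8))
K_X(t) = log M_X(t) = -log(1 - 7*e^(t)/8) - 3*log(2)
D^5[K](t) = (-19208*e^(4*t) - 241472*e^(3*t) - 275968*e^(2*t) - 28672*e^(t))/(16807*e^(5*t) - 96040*e^(4*t) + 219520*e^(3*t) - 250880*e^(2*t) + 143360*e^(t) - 32768)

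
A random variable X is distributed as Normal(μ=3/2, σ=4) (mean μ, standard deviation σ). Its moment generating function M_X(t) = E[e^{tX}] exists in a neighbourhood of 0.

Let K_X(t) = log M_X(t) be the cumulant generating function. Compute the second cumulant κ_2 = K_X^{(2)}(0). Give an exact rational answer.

κ_2 = D^2[K](0) = 16

M_X(t) = e^(8*t^2 + 3*t/2)
K_X(t) = log M_X(t) = 8*t^2 + 3*t/2
D^2[K](t) = 16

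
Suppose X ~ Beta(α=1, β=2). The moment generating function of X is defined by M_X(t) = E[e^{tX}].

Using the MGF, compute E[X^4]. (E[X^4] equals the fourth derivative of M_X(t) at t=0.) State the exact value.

E[X^4] = M^(4)(0) = 1/15

M_X(t) = ₁F₁(1; 3; t)
M^(4)(t) = ₁F₁(5; 7; t)/15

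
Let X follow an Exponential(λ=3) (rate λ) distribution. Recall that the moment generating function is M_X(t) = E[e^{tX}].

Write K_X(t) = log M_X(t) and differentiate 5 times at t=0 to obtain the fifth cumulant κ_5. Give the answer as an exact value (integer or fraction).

M_X(t) = 3/(3 - t)
K_X(t) = log M_X(t) = -log(3 - t) + log(3)
dK/dt = -1/(t - 3)
d^2K/dt^2 = 1/(t^2 - 6*t + 9)
d^3K/dt^3 = -2/(t^3 - 9*t^2 + 27*t - 27)
d^4K/dt^4 = 6/(t^4 - 12*t^3 + 54*t^2 - 108*t + 81)
d^5K/dt^5 = -24/(t^5 - 15*t^4 + 90*t^3 - 270*t^2 + 405*t - 243)

κ_5 = d^5K/dt^5 |_{t=0} = 8/81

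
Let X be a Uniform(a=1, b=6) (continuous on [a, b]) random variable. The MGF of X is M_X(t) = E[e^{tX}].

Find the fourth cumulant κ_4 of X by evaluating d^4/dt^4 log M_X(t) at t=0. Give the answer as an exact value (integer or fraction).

M_X(t) = (e^(6*t) - e^(t))/(5*t)
K_X(t) = log M_X(t) = -log(t) + log(e^(6*t) - e^(t)) - log(5)
K′(t) = (6*t*e^(5*t) - t - e^(5*t) + 1)/(t*e^(5*t) - t)
K′′(t) = (-25*t^2*e^(5*t) + e^(10*t) - 2*e^(5*t) + 1)/(t^2*e^(10*t) - 2*t^2*e^(5*t) + t^2)
K′′′(t) = (125*t^3*e^(10*t) + 125*t^3*e^(5*t) - 2*e^(15*t) + 6*e^(10*t) - 6*e^(5*t) + 2)/(t^3*e^(15*t) - 3*t^3*e^(10*t) + 3*t^3*e^(5*t) - t^3)

κ_4 = K′′′′(0) = -125/24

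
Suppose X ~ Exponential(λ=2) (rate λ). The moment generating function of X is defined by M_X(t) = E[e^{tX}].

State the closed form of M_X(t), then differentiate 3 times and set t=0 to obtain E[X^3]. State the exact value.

E[X^3] = d^3M/dt^3 |_{t=0} = 3/4

M_X(t) = 2/(2 - t)
dM/dt = 2/(t^2 - 4*t + 4)
d^2M/dt^2 = -4/(t^3 - 6*t^2 + 12*t - 8)
d^3M/dt^3 = 12/(t^4 - 8*t^3 + 24*t^2 - 32*t + 16)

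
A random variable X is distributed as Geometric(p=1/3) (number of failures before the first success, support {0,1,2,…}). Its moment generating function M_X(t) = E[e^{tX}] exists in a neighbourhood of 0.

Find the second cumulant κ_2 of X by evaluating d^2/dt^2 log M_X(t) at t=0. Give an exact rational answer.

κ_2 = D^2[K](0) = 6

M_X(t) = 1/(3*(1 - 2*e^(t)/3))
K_X(t) = log M_X(t) = -log(1 - 2*e^(t)/3) - log(3)
D^2[K](t) = 6*e^(t)/(4*e^(2*t) - 12*e^(t) + 9)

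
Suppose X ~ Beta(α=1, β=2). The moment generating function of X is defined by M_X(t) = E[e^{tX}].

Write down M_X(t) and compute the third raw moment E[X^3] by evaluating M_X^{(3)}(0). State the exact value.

M_X(t) = ₁F₁(1; 3; t)
M′(t) = ₁F₁(2; 4; t)/3
M′′(t) = ₁F₁(3; 5; t)/6
M′′′(t) = ₁F₁(4; 6; t)/10

E[X^3] = M′′′(0) = 1/10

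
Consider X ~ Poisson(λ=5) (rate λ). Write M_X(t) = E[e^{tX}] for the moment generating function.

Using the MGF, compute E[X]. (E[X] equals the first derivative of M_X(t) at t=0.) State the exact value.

M_X(t) = e^(5*e^(t) - 5)
M′(t) = 5*e^(-5)*e^(t)*e^(5*e^(t))

E[X] = M′(0) = 5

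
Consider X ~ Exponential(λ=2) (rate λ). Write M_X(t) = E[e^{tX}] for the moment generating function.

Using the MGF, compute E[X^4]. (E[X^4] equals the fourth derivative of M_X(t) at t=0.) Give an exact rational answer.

M_X(t) = 2/(2 - t)
dM/dt = 2/(t^2 - 4*t + 4)
d^2M/dt^2 = -4/(t^3 - 6*t^2 + 12*t - 8)
d^3M/dt^3 = 12/(t^4 - 8*t^3 + 24*t^2 - 32*t + 16)
d^4M/dt^4 = -48/(t^5 - 10*t^4 + 40*t^3 - 80*t^2 + 80*t - 32)

E[X^4] = d^4M/dt^4 |_{t=0} = 3/2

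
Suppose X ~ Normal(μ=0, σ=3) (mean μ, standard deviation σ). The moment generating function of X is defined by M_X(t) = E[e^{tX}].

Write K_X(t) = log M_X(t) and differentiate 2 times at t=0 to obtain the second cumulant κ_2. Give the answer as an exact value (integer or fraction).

M_X(t) = e^(9*t^2/2)
K_X(t) = log M_X(t) = 9*t^2/2
K′(t) = 9*t
K′′(t) = 9

κ_2 = K′′(0) = 9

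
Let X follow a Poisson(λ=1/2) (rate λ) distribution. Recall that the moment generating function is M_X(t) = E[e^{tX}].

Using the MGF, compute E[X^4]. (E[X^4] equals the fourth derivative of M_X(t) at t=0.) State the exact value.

E[X^4] = d^4M/dt^4 |_{t=0} = 49/16

M_X(t) = e^(e^(t)/2 - 1/2)
dM/dt = e^(-1/2)*e^(t)*e^(e^(t)/2)/2
d^2M/dt^2 = (e^(2*t)*e^(e^(t)/2) + 2*e^(t)*e^(e^(t)/2))*e^(-1/2)/4
d^3M/dt^3 = (e^(3*t)*e^(e^(t)/2) + 6*e^(2*t)*e^(e^(t)/2) + 4*e^(t)*e^(e^(t)/2))*e^(-1/2)/8
d^4M/dt^4 = (e^(4*t)*e^(e^(t)/2) + 12*e^(3*t)*e^(e^(t)/2) + 28*e^(2*t)*e^(e^(t)/2) + 8*e^(t)*e^(e^(t)/2))*e^(-1/2)/16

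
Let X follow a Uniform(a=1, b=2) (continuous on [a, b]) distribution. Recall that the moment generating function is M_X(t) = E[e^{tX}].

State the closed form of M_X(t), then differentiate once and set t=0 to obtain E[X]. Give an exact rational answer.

E[X] = dM/dt |_{t=0} = 3/2

M_X(t) = (e^(2*t) - e^(t))/t
dM/dt = (2*t*e^(2*t) - t*e^(t) - e^(2*t) + e^(t))/t^2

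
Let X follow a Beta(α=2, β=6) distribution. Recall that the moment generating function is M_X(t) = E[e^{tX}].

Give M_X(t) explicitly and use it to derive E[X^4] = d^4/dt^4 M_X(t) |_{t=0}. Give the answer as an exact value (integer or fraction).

M_X(t) = ₁F₁(2; 8; t)
D^4[M](t) = ₁F₁(6; 12; t)/66

E[X^4] = D^4[M](0) = 1/66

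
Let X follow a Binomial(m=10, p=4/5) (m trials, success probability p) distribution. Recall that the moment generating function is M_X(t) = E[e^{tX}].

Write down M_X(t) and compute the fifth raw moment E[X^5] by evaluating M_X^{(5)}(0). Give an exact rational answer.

E[X^5] = D^5[M](0) = 25400552/625

M_X(t) = (4*e^(t)/5 + 1/5)^10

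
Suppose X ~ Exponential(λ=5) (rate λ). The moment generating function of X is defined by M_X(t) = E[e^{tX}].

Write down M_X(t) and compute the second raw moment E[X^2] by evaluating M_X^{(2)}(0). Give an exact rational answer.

M_X(t) = 5/(5 - t)
dM/dt = 5/(t^2 - 10*t + 25)
d^2M/dt^2 = -10/(t^3 - 15*t^2 + 75*t - 125)

E[X^2] = d^2M/dt^2 |_{t=0} = 2/25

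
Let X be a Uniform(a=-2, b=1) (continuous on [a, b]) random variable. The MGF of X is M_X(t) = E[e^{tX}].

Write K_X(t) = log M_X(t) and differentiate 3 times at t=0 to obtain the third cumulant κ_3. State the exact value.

M_X(t) = (e^(t) - e^(-2*t))/(3*t)
K_X(t) = log M_X(t) = -log(t) + log(e^(t) - e^(-2*t)) - log(3)
dK/dt = (t*e^(3*t) + 2*t - e^(3*t) + 1)/(t*e^(3*t) - t)
d^2K/dt^2 = (-9*t^2*e^(3*t) + e^(6*t) - 2*e^(3*t) + 1)/(t^2*e^(6*t) - 2*t^2*e^(3*t) + t^2)
d^3K/dt^3 = (27*t^3*e^(6*t) + 27*t^3*e^(3*t) - 2*e^(9*t) + 6*e^(6*t) - 6*e^(3*t) + 2)/(t^3*e^(9*t) - 3*t^3*e^(6*t) + 3*t^3*e^(3*t) - t^3)

κ_3 = d^3K/dt^3 |_{t=0} = 0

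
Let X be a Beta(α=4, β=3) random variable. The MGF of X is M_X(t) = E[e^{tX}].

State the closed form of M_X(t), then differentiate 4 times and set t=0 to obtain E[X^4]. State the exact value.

E[X^4] = d^4M/dt^4 |_{t=0} = 1/6

M_X(t) = ₁F₁(4; 7; t)
dM/dt = 4*₁F₁(5; 8; t)/7
d^2M/dt^2 = 5*₁F₁(6; 9; t)/14
d^3M/dt^3 = 5*₁F₁(7; 10; t)/21
d^4M/dt^4 = ₁F₁(8; 11; t)/6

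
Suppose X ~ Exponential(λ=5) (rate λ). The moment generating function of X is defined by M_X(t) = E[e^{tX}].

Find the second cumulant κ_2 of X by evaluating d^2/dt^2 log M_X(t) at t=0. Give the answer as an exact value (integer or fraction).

κ_2 = D^2[K](0) = 1/25

M_X(t) = 5/(5 - t)
K_X(t) = log M_X(t) = -log(5 - t) + log(5)
D^2[K](t) = 1/(t^2 - 10*t + 25)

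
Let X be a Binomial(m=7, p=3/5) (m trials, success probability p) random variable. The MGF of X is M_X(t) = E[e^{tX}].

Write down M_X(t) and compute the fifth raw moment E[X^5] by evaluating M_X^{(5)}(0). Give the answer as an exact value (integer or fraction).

E[X^5] = M′′′′′(0) = 1655997/625

M_X(t) = (3*e^(t)/5 + 2/5)^7
M′(t) = 15309*e^(7*t)/78125 + 61236*e^(6*t)/78125 + 20412*e^(5*t)/15625 + 18144*e^(4*t)/15625 + 9072*e^(3*t)/15625 + 12096*e^(2*t)/78125 + 1344*e^(t)/78125
M′′(t) = 107163*e^(7*t)/78125 + 367416*e^(6*t)/78125 + 20412*e^(5*t)/3125 + 72576*e^(4*t)/15625 + 27216*e^(3*t)/15625 + 24192*e^(2*t)/78125 + 1344*e^(t)/78125
M′′′(t) = 750141*e^(7*t)/78125 + 2204496*e^(6*t)/78125 + 20412*e^(5*t)/625 + 290304*e^(4*t)/15625 + 81648*e^(3*t)/15625 + 48384*e^(2*t)/78125 + 1344*e^(t)/78125
M′′′′(t) = 5250987*e^(7*t)/78125 + 13226976*e^(6*t)/78125 + 20412*e^(5*t)/125 + 1161216*e^(4*t)/15625 + 244944*e^(3*t)/15625 + 96768*e^(2*t)/78125 + 1344*e^(t)/78125
M′′′′′(t) = 36756909*e^(7*t)/78125 + 79361856*e^(6*t)/78125 + 20412*e^(5*t)/25 + 4644864*e^(4*t)/15625 + 734832*e^(3*t)/15625 + 193536*e^(2*t)/78125 + 1344*e^(t)/78125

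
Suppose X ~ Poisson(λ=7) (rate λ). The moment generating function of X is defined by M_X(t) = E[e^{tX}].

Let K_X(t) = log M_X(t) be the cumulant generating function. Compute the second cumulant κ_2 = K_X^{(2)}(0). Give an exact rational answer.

κ_2 = K′′(0) = 7

M_X(t) = e^(7*e^(t) - 7)
K_X(t) = log M_X(t) = 7*e^(t) - 7
K′(t) = 7*e^(t)
K′′(t) = 7*e^(t)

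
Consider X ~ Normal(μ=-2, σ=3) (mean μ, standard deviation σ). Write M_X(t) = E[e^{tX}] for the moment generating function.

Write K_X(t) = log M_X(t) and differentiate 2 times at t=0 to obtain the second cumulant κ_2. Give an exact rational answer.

M_X(t) = e^(9*t^2/2 - 2*t)
K_X(t) = log M_X(t) = 9*t^2/2 - 2*t
K′(t) = 9*t - 2
K′′(t) = 9

κ_2 = K′′(0) = 9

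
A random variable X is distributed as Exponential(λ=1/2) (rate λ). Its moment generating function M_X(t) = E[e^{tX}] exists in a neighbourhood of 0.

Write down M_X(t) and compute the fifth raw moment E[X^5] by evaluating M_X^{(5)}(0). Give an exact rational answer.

E[X^5] = d^5M/dt^5 |_{t=0} = 3840

M_X(t) = 1/(2*(1/2 - t))
dM/dt = 2/(4*t^2 - 4*t + 1)
d^2M/dt^2 = -8/(8*t^3 - 12*t^2 + 6*t - 1)
d^3M/dt^3 = 48/(16*t^4 - 32*t^3 + 24*t^2 - 8*t + 1)
d^4M/dt^4 = -384/(32*t^5 - 80*t^4 + 80*t^3 - 40*t^2 + 10*t - 1)
d^5M/dt^5 = 3840/(64*t^6 - 192*t^5 + 240*t^4 - 160*t^3 + 60*t^2 - 12*t + 1)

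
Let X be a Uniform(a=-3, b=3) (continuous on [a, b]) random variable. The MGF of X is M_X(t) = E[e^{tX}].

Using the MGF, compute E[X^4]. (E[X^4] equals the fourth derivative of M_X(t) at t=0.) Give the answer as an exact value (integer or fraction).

E[X^4] = M′′′′(0) = 81/5

M_X(t) = (e^(3*t) - e^(-3*t))/(6*t)
M′(t) = (3*t*e^(6*t) + 3*t - e^(6*t) + 1)*e^(-3*t)/(6*t^2)
M′′(t) = (9*t^2*e^(6*t) - 9*t^2 - 6*t*e^(6*t) - 6*t + 2*e^(6*t) - 2)*e^(-3*t)/(6*t^3)
M′′′(t) = (9*t^3*e^(6*t) + 9*t^3 - 9*t^2*e^(6*t) + 9*t^2 + 6*t*e^(6*t) + 6*t - 2*e^(6*t) + 2)*e^(-3*t)/(2*t^4)
M′′′′(t) = (27*t^4*e^(6*t) - 27*t^4 - 36*t^3*e^(6*t) - 36*t^3 + 36*t^2*e^(6*t) - 36*t^2 - 24*t*e^(6*t) - 24*t + 8*e^(6*t) - 8)*e^(-3*t)/(2*t^5)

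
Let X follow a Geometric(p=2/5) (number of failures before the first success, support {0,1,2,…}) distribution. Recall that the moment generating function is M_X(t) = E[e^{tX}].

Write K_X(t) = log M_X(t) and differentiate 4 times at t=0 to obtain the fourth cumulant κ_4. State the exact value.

κ_4 = D^4[K](0) = 705/8

M_X(t) = 2/(5*(1 - 3*e^(t)/5))
K_X(t) = log M_X(t) = -log(1 - 3*e^(t)/5) - log(5) + log(2)
D^4[K](t) = (135*e^(3*t) + 900*e^(2*t) + 375*e^(t))/(81*e^(4*t) - 540*e^(3*t) + 1350*e^(2*t) - 1500*e^(t) + 625)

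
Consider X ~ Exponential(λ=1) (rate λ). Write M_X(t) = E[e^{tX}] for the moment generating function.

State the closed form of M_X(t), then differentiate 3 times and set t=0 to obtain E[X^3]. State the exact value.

M_X(t) = 1/(1 - t)
D^3[M](t) = 6/(t^4 - 4*t^3 + 6*t^2 - 4*t + 1)

E[X^3] = D^3[M](0) = 6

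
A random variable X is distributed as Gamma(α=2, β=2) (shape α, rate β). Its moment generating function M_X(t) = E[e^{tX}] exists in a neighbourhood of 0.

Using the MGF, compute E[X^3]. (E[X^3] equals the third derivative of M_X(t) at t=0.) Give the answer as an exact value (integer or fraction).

M_X(t) = 4/(2 - t)^2
M^(3)(t) = -96/(t^5 - 10*t^4 + 40*t^3 - 80*t^2 + 80*t - 32)

E[X^3] = M^(3)(0) = 3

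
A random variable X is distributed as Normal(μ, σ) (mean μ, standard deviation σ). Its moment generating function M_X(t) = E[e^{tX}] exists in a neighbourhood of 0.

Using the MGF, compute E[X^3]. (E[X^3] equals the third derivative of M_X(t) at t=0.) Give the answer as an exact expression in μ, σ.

M_X(t) = e^(μ*t + σ^2*t^2/2)

E[X^3] = D^3[M](0) = μ*(μ^2 + 3*σ^2)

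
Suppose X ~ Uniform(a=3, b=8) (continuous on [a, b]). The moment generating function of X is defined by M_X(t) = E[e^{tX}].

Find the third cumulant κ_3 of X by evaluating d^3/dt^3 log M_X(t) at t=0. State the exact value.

κ_3 = d^3K/dt^3 |_{t=0} = 0

M_X(t) = (e^(8*t) - e^(3*t))/(5*t)
K_X(t) = log M_X(t) = -log(t) + log(e^(8*t) - e^(3*t)) - log(5)
dK/dt = (8*t*e^(5*t) - 3*t - e^(5*t) + 1)/(t*e^(5*t) - t)
d^2K/dt^2 = (-25*t^2*e^(5*t) + e^(10*t) - 2*e^(5*t) + 1)/(t^2*e^(10*t) - 2*t^2*e^(5*t) + t^2)
d^3K/dt^3 = (125*t^3*e^(10*t) + 125*t^3*e^(5*t) - 2*e^(15*t) + 6*e^(10*t) - 6*e^(5*t) + 2)/(t^3*e^(15*t) - 3*t^3*e^(10*t) + 3*t^3*e^(5*t) - t^3)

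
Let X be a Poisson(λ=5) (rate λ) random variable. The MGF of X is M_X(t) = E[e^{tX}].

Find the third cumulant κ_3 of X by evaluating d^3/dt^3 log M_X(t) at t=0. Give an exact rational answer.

κ_3 = K′′′(0) = 5

M_X(t) = e^(5*e^(t) - 5)
K_X(t) = log M_X(t) = 5*e^(t) - 5
K′(t) = 5*e^(t)
K′′(t) = 5*e^(t)
K′′′(t) = 5*e^(t)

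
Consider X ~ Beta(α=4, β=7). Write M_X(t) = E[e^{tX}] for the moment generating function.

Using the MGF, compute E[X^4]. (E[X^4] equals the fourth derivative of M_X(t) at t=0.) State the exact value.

E[X^4] = d^4M/dt^4 |_{t=0} = 5/143

M_X(t) = ₁F₁(4; 11; t)
dM/dt = 4*₁F₁(5; 12; t)/11
d^2M/dt^2 = 5*₁F₁(6; 13; t)/33
d^3M/dt^3 = 10*₁F₁(7; 14; t)/143
d^4M/dt^4 = 5*₁F₁(8; 15; t)/143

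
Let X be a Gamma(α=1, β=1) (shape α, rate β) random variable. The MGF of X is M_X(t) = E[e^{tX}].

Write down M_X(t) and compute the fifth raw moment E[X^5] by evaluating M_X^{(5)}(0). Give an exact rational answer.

E[X^5] = d^5M/dt^5 |_{t=0} = 120

M_X(t) = 1/(1 - t)
dM/dt = 1/(t^2 - 2*t + 1)
d^2M/dt^2 = -2/(t^3 - 3*t^2 + 3*t - 1)
d^3M/dt^3 = 6/(t^4 - 4*t^3 + 6*t^2 - 4*t + 1)
d^4M/dt^4 = -24/(t^5 - 5*t^4 + 10*t^3 - 10*t^2 + 5*t - 1)
d^5M/dt^5 = 120/(t^6 - 6*t^5 + 15*t^4 - 20*t^3 + 15*t^2 - 6*t + 1)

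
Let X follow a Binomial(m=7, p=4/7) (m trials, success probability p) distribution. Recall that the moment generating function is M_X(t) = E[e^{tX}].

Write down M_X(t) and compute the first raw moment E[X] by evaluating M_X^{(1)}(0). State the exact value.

E[X] = dM/dt |_{t=0} = 4

M_X(t) = (4*e^(t)/7 + 3/7)^7
dM/dt = 16384*e^(7*t)/117649 + 73728*e^(6*t)/117649 + 138240*e^(5*t)/117649 + 138240*e^(4*t)/117649 + 77760*e^(3*t)/117649 + 23328*e^(2*t)/117649 + 2916*e^(t)/117649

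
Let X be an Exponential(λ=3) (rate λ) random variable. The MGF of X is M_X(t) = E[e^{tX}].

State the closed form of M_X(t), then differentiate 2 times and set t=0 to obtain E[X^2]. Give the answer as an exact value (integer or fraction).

E[X^2] = D^2[M](0) = 2/9

M_X(t) = 3/(3 - t)
D^2[M](t) = -6/(t^3 - 9*t^2 + 27*t - 27)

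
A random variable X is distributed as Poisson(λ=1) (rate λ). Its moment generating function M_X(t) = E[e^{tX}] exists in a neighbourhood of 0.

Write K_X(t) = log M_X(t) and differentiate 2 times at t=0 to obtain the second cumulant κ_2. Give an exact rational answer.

κ_2 = K′′(0) = 1

M_X(t) = e^(e^(t) - 1)
K_X(t) = log M_X(t) = e^(t) - 1
K′(t) = e^(t)
K′′(t) = e^(t)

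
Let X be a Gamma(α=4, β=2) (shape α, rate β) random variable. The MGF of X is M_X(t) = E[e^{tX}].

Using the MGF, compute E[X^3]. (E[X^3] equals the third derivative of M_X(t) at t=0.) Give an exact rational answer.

M_X(t) = 16/(2 - t)^4
D^3[M](t) = -1920/(t^7 - 14*t^6 + 84*t^5 - 280*t^4 + 560*t^3 - 672*t^2 + 448*t - 128)

E[X^3] = D^3[M](0) = 15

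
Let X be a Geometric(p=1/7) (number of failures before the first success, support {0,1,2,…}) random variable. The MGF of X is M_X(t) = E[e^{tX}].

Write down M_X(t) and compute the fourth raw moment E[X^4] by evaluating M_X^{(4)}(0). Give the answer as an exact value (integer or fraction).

E[X^4] = M′′′′(0) = 39390

M_X(t) = 1/(7*(1 - 6*e^(t)/7))
M′(t) = 6*e^(t)/(36*e^(2*t) - 84*e^(t) + 49)
M′′(t) = (-36*e^(2*t) - 42*e^(t))/(216*e^(3*t) - 756*e^(2*t) + 882*e^(t) - 343)
M′′′(t) = (216*e^(3*t) + 1008*e^(2*t) + 294*e^(t))/(1296*e^(4*t) - 6048*e^(3*t) + 10584*e^(2*t) - 8232*e^(t) + 2401)
M′′′′(t) = (-1296*e^(4*t) - 16632*e^(3*t) - 19404*e^(2*t) - 2058*e^(t))/(7776*e^(5*t) - 45360*e^(4*t) + 105840*e^(3*t) - 123480*e^(2*t) + 72030*e^(t) - 16807)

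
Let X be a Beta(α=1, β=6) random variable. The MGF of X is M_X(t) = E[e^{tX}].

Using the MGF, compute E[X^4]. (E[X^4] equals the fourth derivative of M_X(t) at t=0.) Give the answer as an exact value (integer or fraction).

M_X(t) = ₁F₁(1; 7; t)
M′(t) = ₁F₁(2; 8; t)/7
M′′(t) = ₁F₁(3; 9; t)/28
M′′′(t) = ₁F₁(4; 10; t)/84
M′′′′(t) = ₁F₁(5; 11; t)/210

E[X^4] = M′′′′(0) = 1/210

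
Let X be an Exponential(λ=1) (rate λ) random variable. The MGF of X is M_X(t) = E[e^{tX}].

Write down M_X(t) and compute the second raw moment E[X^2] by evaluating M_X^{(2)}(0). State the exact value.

E[X^2] = D^2[M](0) = 2

M_X(t) = 1/(1 - t)
D^2[M](t) = -2/(t^3 - 3*t^2 + 3*t - 1)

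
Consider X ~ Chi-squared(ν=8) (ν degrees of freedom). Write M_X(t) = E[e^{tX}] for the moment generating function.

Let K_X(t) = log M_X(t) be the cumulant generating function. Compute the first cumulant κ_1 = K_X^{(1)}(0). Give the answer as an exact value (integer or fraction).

M_X(t) = (1 - 2*t)^(-4)
K_X(t) = log M_X(t) = -4*log(1 - 2*t)
dK/dt = -8/(2*t - 1)

κ_1 = dK/dt |_{t=0} = 8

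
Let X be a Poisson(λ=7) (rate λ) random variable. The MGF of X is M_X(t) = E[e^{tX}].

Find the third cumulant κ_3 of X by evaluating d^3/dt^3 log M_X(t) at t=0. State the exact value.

κ_3 = K′′′(0) = 7

M_X(t) = e^(7*e^(t) - 7)
K_X(t) = log M_X(t) = 7*e^(t) - 7
K′(t) = 7*e^(t)
K′′(t) = 7*e^(t)
K′′′(t) = 7*e^(t)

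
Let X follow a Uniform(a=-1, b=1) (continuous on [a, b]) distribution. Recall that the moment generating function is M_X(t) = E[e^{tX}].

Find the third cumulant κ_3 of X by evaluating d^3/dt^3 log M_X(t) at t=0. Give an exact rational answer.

κ_3 = K^(3)(0) = 0

M_X(t) = (e^(t) - e^(-t))/(2*t)
K_X(t) = log M_X(t) = -log(t) + log(e^(t) - e^(-t)) - log(2)
K^(3)(t) = (8*t^3*e^(4*t) + 8*t^3*e^(2*t) - 2*e^(6*t) + 6*e^(4*t) - 6*e^(2*t) + 2)/(t^3*e^(6*t) - 3*t^3*e^(4*t) + 3*t^3*e^(2*t) - t^3)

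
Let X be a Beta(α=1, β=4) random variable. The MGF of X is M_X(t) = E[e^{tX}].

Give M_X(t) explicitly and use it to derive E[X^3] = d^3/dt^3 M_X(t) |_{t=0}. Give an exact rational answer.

E[X^3] = M′′′(0) = 1/35

M_X(t) = ₁F₁(1; 5; t)
M′(t) = ₁F₁(2; 6; t)/5
M′′(t) = ₁F₁(3; 7; t)/15
M′′′(t) = ₁F₁(4; 8; t)/35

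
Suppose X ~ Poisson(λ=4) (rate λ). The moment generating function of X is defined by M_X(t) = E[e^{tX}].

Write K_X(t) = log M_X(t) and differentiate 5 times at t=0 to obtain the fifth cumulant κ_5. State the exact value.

M_X(t) = e^(4*e^(t) - 4)
K_X(t) = log M_X(t) = 4*e^(t) - 4
dK/dt = 4*e^(t)
d^2K/dt^2 = 4*e^(t)
d^3K/dt^3 = 4*e^(t)
d^4K/dt^4 = 4*e^(t)
d^5K/dt^5 = 4*e^(t)

κ_5 = d^5K/dt^5 |_{t=0} = 4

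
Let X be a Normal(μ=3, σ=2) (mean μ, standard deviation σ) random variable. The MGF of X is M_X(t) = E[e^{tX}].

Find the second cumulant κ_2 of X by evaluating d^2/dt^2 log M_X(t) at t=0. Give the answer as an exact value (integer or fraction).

κ_2 = K′′(0) = 4

M_X(t) = e^(2*t^2 + 3*t)
K_X(t) = log M_X(t) = 2*t^2 + 3*t
K′(t) = 4*t + 3
K′′(t) = 4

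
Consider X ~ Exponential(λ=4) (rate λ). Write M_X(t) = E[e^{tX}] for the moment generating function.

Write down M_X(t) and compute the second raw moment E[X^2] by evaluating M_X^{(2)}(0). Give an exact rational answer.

M_X(t) = 4/(4 - t)
M′(t) = 4/(t^2 - 8*t + 16)
M′′(t) = -8/(t^3 - 12*t^2 + 48*t - 64)

E[X^2] = M′′(0) = 1/8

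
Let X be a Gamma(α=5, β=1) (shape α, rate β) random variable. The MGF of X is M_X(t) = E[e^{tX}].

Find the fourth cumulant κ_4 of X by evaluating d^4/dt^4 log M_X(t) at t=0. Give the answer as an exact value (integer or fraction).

κ_4 = K^(4)(0) = 30

M_X(t) = (1 - t)^(-5)
K_X(t) = log M_X(t) = -5*log(1 - t)
K^(4)(t) = 30/(t^4 - 4*t^3 + 6*t^2 - 4*t + 1)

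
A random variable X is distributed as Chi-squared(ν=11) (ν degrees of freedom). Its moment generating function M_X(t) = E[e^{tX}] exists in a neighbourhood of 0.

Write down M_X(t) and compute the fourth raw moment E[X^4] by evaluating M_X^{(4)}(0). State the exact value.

E[X^4] = d^4M/dt^4 |_{t=0} = 36465

M_X(t) = (1 - 2*t)^(-11/2)
dM/dt = 11/(64*t^6*√(1 - 2*t) - 192*t^5*√(1 - 2*t) + 240*t^4*√(1 - 2*t) - 160*t^3*√(1 - 2*t) + 60*t^2*√(1 - 2*t) - 12*t*√(1 - 2*t) + √(1 - 2*t))
d^2M/dt^2 = -143/(128*t^7*√(1 - 2*t) - 448*t^6*√(1 - 2*t) + 672*t^5*√(1 - 2*t) - 560*t^4*√(1 - 2*t) + 280*t^3*√(1 - 2*t) - 84*t^2*√(1 - 2*t) + 14*t*√(1 - 2*t) - √(1 - 2*t))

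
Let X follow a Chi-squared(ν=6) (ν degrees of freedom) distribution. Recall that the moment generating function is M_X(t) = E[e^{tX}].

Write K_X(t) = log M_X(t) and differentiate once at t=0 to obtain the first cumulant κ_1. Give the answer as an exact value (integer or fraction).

κ_1 = K′(0) = 6

M_X(t) = (1 - 2*t)^(-3)
K_X(t) = log M_X(t) = -3*log(1 - 2*t)
K′(t) = -6/(2*t - 1)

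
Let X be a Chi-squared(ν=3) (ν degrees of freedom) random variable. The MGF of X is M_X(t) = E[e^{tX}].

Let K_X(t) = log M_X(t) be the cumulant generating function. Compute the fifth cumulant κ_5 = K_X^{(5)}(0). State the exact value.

M_X(t) = (1 - 2*t)^(-3/2)
K_X(t) = log M_X(t) = -3*log(1 - 2*t)/2
K′(t) = -3/(2*t - 1)
K′′(t) = 6/(4*t^2 - 4*t + 1)
K′′′(t) = -24/(8*t^3 - 12*t^2 + 6*t - 1)
K′′′′(t) = 144/(16*t^4 - 32*t^3 + 24*t^2 - 8*t + 1)
K′′′′′(t) = -1152/(32*t^5 - 80*t^4 + 80*t^3 - 40*t^2 + 10*t - 1)

κ_5 = K′′′′′(0) = 1152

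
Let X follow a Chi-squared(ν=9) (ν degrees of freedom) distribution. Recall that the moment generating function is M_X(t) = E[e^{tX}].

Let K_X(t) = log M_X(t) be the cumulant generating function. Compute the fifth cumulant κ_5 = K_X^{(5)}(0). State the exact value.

M_X(t) = (1 - 2*t)^(-9/2)
K_X(t) = log M_X(t) = -9*log(1 - 2*t)/2
D^5[K](t) = -3456/(32*t^5 - 80*t^4 + 80*t^3 - 40*t^2 + 10*t - 1)

κ_5 = D^5[K](0) = 3456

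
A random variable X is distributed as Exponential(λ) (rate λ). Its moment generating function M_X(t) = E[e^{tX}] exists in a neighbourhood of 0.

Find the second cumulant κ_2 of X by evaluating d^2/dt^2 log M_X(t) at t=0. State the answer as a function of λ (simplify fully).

κ_2 = D^2[K](0) = λ^(-2)

M_X(t) = λ/(λ - t)
K_X(t) = log M_X(t) = log(λ) - log(λ - t)
D^2[K](t) = 1/(λ^2 - 2*λ*t + t^2)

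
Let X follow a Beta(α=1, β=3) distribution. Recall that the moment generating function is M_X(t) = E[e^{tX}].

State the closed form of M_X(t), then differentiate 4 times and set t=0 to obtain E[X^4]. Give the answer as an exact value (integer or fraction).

E[X^4] = M^(4)(0) = 1/35

M_X(t) = ₁F₁(1; 4; t)
M^(4)(t) = ₁F₁(5; 8; t)/35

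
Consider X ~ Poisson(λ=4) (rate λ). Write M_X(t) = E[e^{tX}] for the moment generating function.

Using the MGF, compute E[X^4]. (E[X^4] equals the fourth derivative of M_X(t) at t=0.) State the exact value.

E[X^4] = M′′′′(0) = 756

M_X(t) = e^(4*e^(t) - 4)
M′(t) = 4*e^(-4)*e^(t)*e^(4*e^(t))
M′′(t) = (16*e^(2*t)*e^(4*e^(t)) + 4*e^(t)*e^(4*e^(t)))*e^(-4)
M′′′(t) = (64*e^(3*t)*e^(4*e^(t)) + 48*e^(2*t)*e^(4*e^(t)) + 4*e^(t)*e^(4*e^(t)))*e^(-4)
M′′′′(t) = (256*e^(4*t)*e^(4*e^(t)) + 384*e^(3*t)*e^(4*e^(t)) + 112*e^(2*t)*e^(4*e^(t)) + 4*e^(t)*e^(4*e^(t)))*e^(-4)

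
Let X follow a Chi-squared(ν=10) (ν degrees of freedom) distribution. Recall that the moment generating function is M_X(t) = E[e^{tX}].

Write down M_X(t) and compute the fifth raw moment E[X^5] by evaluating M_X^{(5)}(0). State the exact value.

E[X^5] = M^(5)(0) = 483840

M_X(t) = (1 - 2*t)^(-5)
M^(5)(t) = 483840/(1024*t^10 - 5120*t^9 + 11520*t^8 - 15360*t^7 + 13440*t^6 - 8064*t^5 + 3360*t^4 - 960*t^3 + 180*t^2 - 20*t + 1)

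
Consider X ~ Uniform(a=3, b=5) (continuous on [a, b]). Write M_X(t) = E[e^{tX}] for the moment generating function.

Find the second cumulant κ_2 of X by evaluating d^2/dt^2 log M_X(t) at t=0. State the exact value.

κ_2 = K′′(0) = 1/3

M_X(t) = (e^(5*t) - e^(3*t))/(2*t)
K_X(t) = log M_X(t) = -log(t) + log(e^(5*t) - e^(3*t)) - log(2)
K′(t) = (5*t*e^(2*t) - 3*t - e^(2*t) + 1)/(t*e^(2*t) - t)
K′′(t) = (-4*t^2*e^(2*t) + e^(4*t) - 2*e^(2*t) + 1)/(t^2*e^(4*t) - 2*t^2*e^(2*t) + t^2)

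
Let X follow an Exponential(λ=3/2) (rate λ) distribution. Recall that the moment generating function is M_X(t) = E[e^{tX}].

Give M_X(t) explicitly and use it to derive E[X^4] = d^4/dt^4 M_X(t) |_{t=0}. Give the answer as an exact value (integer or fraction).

E[X^4] = d^4M/dt^4 |_{t=0} = 128/27

M_X(t) = 3/(2*(3/2 - t))
dM/dt = 6/(4*t^2 - 12*t + 9)
d^2M/dt^2 = -24/(8*t^3 - 36*t^2 + 54*t - 27)
d^3M/dt^3 = 144/(16*t^4 - 96*t^3 + 216*t^2 - 216*t + 81)
d^4M/dt^4 = -1152/(32*t^5 - 240*t^4 + 720*t^3 - 1080*t^2 + 810*t - 243)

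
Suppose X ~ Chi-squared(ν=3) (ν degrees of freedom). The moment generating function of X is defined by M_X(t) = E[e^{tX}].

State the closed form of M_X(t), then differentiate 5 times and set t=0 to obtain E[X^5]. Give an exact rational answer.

E[X^5] = M^(5)(0) = 10395

M_X(t) = (1 - 2*t)^(-3/2)
M^(5)(t) = 10395/(64*t^6*√(1 - 2*t) - 192*t^5*√(1 - 2*t) + 240*t^4*√(1 - 2*t) - 160*t^3*√(1 - 2*t) + 60*t^2*√(1 - 2*t) - 12*t*√(1 - 2*t) + √(1 - 2*t))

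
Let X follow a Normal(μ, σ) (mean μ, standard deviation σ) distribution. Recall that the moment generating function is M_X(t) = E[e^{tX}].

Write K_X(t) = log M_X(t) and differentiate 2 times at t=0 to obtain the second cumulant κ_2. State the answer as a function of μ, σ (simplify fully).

M_X(t) = e^(μ*t + σ^2*t^2/2)
K_X(t) = log M_X(t) = μ*t + σ^2*t^2/2
K′(t) = μ + σ^2*t
K′′(t) = σ^2

κ_2 = K′′(0) = σ^2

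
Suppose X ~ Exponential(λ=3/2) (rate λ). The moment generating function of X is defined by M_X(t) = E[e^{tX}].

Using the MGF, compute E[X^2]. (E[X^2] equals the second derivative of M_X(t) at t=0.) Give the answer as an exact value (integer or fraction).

E[X^2] = d^2M/dt^2 |_{t=0} = 8/9

M_X(t) = 3/(2*(3/2 - t))
dM/dt = 6/(4*t^2 - 12*t + 9)
d^2M/dt^2 = -24/(8*t^3 - 36*t^2 + 54*t - 27)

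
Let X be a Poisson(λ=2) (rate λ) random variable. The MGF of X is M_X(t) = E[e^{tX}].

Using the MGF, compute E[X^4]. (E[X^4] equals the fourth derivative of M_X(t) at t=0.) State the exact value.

M_X(t) = e^(2*e^(t) - 2)
dM/dt = 2*e^(-2)*e^(t)*e^(2*e^(t))
d^2M/dt^2 = (4*e^(2*t)*e^(2*e^(t)) + 2*e^(t)*e^(2*e^(t)))*e^(-2)
d^3M/dt^3 = (8*e^(3*t)*e^(2*e^(t)) + 12*e^(2*t)*e^(2*e^(t)) + 2*e^(t)*e^(2*e^(t)))*e^(-2)
d^4M/dt^4 = (16*e^(4*t)*e^(2*e^(t)) + 48*e^(3*t)*e^(2*e^(t)) + 28*e^(2*t)*e^(2*e^(t)) + 2*e^(t)*e^(2*e^(t)))*e^(-2)

E[X^4] = d^4M/dt^4 |_{t=0} = 94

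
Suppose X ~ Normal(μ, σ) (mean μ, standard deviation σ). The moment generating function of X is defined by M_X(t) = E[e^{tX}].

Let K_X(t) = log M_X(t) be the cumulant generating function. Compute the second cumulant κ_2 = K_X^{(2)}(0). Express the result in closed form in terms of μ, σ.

M_X(t) = e^(μ*t + σ^2*t^2/2)
K_X(t) = log M_X(t) = μ*t + σ^2*t^2/2
K^(2)(t) = σ^2

κ_2 = K^(2)(0) = σ^2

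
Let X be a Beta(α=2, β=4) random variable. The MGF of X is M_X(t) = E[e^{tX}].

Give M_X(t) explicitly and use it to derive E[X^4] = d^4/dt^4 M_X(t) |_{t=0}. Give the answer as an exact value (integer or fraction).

E[X^4] = d^4M/dt^4 |_{t=0} = 5/126

M_X(t) = ₁F₁(2; 6; t)
dM/dt = ₁F₁(3; 7; t)/3
d^2M/dt^2 = ₁F₁(4; 8; t)/7
d^3M/dt^3 = ₁F₁(5; 9; t)/14
d^4M/dt^4 = 5*₁F₁(6; 10; t)/126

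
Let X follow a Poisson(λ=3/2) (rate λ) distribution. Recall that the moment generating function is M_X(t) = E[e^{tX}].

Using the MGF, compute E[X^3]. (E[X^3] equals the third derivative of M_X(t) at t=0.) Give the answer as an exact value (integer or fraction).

E[X^3] = d^3M/dt^3 |_{t=0} = 93/8

M_X(t) = e^(3*e^(t)/2 - 3/2)
dM/dt = 3*e^(-3/2)*e^(t)*e^(3*e^(t)/2)/2
d^2M/dt^2 = (9*e^(2*t)*e^(3*e^(t)/2) + 6*e^(t)*e^(3*e^(t)/2))*e^(-3/2)/4
d^3M/dt^3 = (27*e^(3*t)*e^(3*e^(t)/2) + 54*e^(2*t)*e^(3*e^(t)/2) + 12*e^(t)*e^(3*e^(t)/2))*e^(-3/2)/8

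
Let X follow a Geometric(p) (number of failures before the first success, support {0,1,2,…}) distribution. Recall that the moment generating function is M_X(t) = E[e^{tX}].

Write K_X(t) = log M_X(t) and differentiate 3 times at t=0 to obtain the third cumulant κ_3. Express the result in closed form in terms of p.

M_X(t) = p/(-(1 - p)*e^(t) + 1)
K_X(t) = log M_X(t) = log(p) - log(-(1 - p)*e^(t) + 1)

κ_3 = K^(3)(0) = (p^2 - 3*p + 2)/p^3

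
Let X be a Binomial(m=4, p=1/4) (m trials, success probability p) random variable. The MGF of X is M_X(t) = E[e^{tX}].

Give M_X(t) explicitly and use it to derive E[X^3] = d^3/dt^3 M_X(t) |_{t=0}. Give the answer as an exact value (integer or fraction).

M_X(t) = (e^(t)/4 + 3/4)^4
dM/dt = e^(4*t)/64 + 9*e^(3*t)/64 + 27*e^(2*t)/64 + 27*e^(t)/64
d^2M/dt^2 = e^(4*t)/16 + 27*e^(3*t)/64 + 27*e^(2*t)/32 + 27*e^(t)/64
d^3M/dt^3 = e^(4*t)/4 + 81*e^(3*t)/64 + 27*e^(2*t)/16 + 27*e^(t)/64

E[X^3] = d^3M/dt^3 |_{t=0} = 29/8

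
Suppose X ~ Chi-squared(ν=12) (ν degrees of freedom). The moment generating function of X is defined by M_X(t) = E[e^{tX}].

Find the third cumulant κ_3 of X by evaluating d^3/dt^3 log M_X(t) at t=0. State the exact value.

M_X(t) = (1 - 2*t)^(-6)
K_X(t) = log M_X(t) = -6*log(1 - 2*t)
dK/dt = -12/(2*t - 1)
d^2K/dt^2 = 24/(4*t^2 - 4*t + 1)
d^3K/dt^3 = -96/(8*t^3 - 12*t^2 + 6*t - 1)

κ_3 = d^3K/dt^3 |_{t=0} = 96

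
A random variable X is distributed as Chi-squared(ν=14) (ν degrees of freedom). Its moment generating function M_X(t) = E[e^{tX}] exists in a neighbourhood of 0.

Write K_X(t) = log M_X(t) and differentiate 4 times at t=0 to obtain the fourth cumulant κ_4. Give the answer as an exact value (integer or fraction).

κ_4 = D^4[K](0) = 672

M_X(t) = (1 - 2*t)^(-7)
K_X(t) = log M_X(t) = -7*log(1 - 2*t)
D^4[K](t) = 672/(16*t^4 - 32*t^3 + 24*t^2 - 8*t + 1)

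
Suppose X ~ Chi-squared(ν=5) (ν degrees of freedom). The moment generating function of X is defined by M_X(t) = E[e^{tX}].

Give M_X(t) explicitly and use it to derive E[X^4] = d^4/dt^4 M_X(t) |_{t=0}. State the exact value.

E[X^4] = M′′′′(0) = 3465

M_X(t) = (1 - 2*t)^(-5/2)
M′(t) = -5/(8*t^3*√(1 - 2*t) - 12*t^2*√(1 - 2*t) + 6*t*√(1 - 2*t) - √(1 - 2*t))
M′′(t) = 35/(16*t^4*√(1 - 2*t) - 32*t^3*√(1 - 2*t) + 24*t^2*√(1 - 2*t) - 8*t*√(1 - 2*t) + √(1 - 2*t))
M′′′(t) = -315/(32*t^5*√(1 - 2*t) - 80*t^4*√(1 - 2*t) + 80*t^3*√(1 - 2*t) - 40*t^2*√(1 - 2*t) + 10*t*√(1 - 2*t) - √(1 - 2*t))
M′′′′(t) = 3465/(64*t^6*√(1 - 2*t) - 192*t^5*√(1 - 2*t) + 240*t^4*√(1 - 2*t) - 160*t^3*√(1 - 2*t) + 60*t^2*√(1 - 2*t) - 12*t*√(1 - 2*t) + √(1 - 2*t))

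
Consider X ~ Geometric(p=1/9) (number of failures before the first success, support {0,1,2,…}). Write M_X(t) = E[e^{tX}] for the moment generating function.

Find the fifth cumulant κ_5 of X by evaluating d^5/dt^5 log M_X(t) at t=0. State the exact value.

κ_5 = K′′′′′(0) = 1058760

M_X(t) = 1/(9*(1 - 8*e^(t)/9))
K_X(t) = log M_X(t) = -log(1 - 8*e^(t)/9) - 2*log(3)
K′(t) = -8*e^(t)/(8*e^(t) - 9)
K′′(t) = 72*e^(t)/(64*e^(2*t) - 144*e^(t) + 81)
K′′′(t) = (-576*e^(2*t) - 648*e^(t))/(512*e^(3*t) - 1728*e^(2*t) + 1944*e^(t) - 729)
K′′′′(t) = (4608*e^(3*t) + 20736*e^(2*t) + 5832*e^(t))/(4096*e^(4*t) - 18432*e^(3*t) + 31104*e^(2*t) - 23328*e^(t) + 6561)
K′′′′′(t) = (-36864*e^(4*t) - 456192*e^(3*t) - 513216*e^(2*t) - 52488*e^(t))/(32768*e^(5*t) - 184320*e^(4*t) + 414720*e^(3*t) - 466560*e^(2*t) + 262440*e^(t) - 59049)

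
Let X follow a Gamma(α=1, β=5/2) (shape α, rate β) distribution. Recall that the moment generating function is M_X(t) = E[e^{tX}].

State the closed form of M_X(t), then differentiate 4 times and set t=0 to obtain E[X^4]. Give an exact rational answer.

M_X(t) = 5/(2*(5/2 - t))
D^4[M](t) = -1920/(32*t^5 - 400*t^4 + 2000*t^3 - 5000*t^2 + 6250*t - 3125)

E[X^4] = D^4[M](0) = 384/625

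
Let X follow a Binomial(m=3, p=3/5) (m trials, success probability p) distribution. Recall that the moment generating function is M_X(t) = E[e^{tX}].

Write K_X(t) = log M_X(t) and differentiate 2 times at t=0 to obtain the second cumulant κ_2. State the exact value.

M_X(t) = (3*e^(t)/5 + 2/5)^3
K_X(t) = log M_X(t) = 3*log(3*e^(t)/5 + 2/5)
dK/dt = 9*e^(t)/(3*e^(t) + 2)
d^2K/dt^2 = 18*e^(t)/(9*e^(2*t) + 12*e^(t) + 4)

κ_2 = d^2K/dt^2 |_{t=0} = 18/25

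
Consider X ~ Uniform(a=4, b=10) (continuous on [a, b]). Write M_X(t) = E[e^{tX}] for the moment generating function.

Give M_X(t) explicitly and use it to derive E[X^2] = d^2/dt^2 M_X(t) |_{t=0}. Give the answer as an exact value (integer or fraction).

E[X^2] = D^2[M](0) = 52

M_X(t) = (e^(10*t) - e^(4*t))/(6*t)
D^2[M](t) = (50*t^2*e^(10*t) - 8*t^2*e^(4*t) - 10*t*e^(10*t) + 4*t*e^(4*t) + e^(10*t) - e^(4*t))/(3*t^3)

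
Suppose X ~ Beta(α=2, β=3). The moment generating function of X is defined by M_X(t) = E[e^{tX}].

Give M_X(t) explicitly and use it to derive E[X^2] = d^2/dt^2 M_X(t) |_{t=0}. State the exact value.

M_X(t) = ₁F₁(2; 5; t)
M′(t) = 2*₁F₁(3; 6; t)/5
M′′(t) = ₁F₁(4; 7; t)/5

E[X^2] = M′′(0) = 1/5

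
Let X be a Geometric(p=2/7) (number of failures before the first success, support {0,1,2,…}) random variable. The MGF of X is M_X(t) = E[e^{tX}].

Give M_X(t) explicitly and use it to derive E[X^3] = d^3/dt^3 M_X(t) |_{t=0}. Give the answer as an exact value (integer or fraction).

M_X(t) = 2/(7*(1 - 5*e^(t)/7))
dM/dt = 10*e^(t)/(25*e^(2*t) - 70*e^(t) + 49)
d^2M/dt^2 = (-50*e^(2*t) - 70*e^(t))/(125*e^(3*t) - 525*e^(2*t) + 735*e^(t) - 343)
d^3M/dt^3 = (250*e^(3*t) + 1400*e^(2*t) + 490*e^(t))/(625*e^(4*t) - 3500*e^(3*t) + 7350*e^(2*t) - 6860*e^(t) + 2401)

E[X^3] = d^3M/dt^3 |_{t=0} = 535/4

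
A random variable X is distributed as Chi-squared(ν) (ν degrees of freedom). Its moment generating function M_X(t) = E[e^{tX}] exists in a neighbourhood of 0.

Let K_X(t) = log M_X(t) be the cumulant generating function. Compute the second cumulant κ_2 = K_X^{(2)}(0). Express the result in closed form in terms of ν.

M_X(t) = (1 - 2*t)^(-ν/2)
K_X(t) = log M_X(t) = -ν*log(1 - 2*t)/2
D^2[K](t) = 2*ν/(4*t^2 - 4*t + 1)

κ_2 = D^2[K](0) = 2*ν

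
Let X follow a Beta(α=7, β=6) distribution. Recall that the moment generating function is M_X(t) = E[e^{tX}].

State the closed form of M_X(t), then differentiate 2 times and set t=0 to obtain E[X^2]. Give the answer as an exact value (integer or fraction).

E[X^2] = M′′(0) = 4/13

M_X(t) = ₁F₁(7; 13; t)
M′(t) = 7*₁F₁(8; 14; t)/13
M′′(t) = 4*₁F₁(9; 15; t)/13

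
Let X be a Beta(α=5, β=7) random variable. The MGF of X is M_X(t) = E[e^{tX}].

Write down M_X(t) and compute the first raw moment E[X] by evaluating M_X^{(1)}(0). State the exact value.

E[X] = M^(1)(0) = 5/12

M_X(t) = ₁F₁(5; 12; t)
M^(1)(t) = 5*₁F₁(6; 13; t)/12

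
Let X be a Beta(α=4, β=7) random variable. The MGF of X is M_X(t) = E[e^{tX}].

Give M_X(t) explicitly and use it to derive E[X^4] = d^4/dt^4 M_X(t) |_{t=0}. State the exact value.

E[X^4] = d^4M/dt^4 |_{t=0} = 5/143

M_X(t) = ₁F₁(4; 11; t)
dM/dt = 4*₁F₁(5; 12; t)/11
d^2M/dt^2 = 5*₁F₁(6; 13; t)/33
d^3M/dt^3 = 10*₁F₁(7; 14; t)/143
d^4M/dt^4 = 5*₁F₁(8; 15; t)/143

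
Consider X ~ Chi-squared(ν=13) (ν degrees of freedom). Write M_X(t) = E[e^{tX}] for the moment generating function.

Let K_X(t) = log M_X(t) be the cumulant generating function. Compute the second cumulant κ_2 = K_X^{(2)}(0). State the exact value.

κ_2 = K′′(0) = 26

M_X(t) = (1 - 2*t)^(-13/2)
K_X(t) = log M_X(t) = -13*log(1 - 2*t)/2
K′(t) = -13/(2*t - 1)
K′′(t) = 26/(4*t^2 - 4*t + 1)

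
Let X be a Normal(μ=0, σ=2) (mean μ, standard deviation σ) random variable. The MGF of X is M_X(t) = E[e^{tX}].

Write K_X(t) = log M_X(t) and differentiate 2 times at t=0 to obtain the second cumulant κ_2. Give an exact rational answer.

κ_2 = K^(2)(0) = 4

M_X(t) = e^(2*t^2)
K_X(t) = log M_X(t) = 2*t^2
K^(2)(t) = 4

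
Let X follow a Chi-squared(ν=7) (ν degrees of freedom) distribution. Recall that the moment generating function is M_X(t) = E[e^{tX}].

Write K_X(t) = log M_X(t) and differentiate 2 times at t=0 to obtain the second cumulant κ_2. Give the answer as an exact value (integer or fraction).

κ_2 = d^2K/dt^2 |_{t=0} = 14

M_X(t) = (1 - 2*t)^(-7/2)
K_X(t) = log M_X(t) = -7*log(1 - 2*t)/2
dK/dt = -7/(2*t - 1)
d^2K/dt^2 = 14/(4*t^2 - 4*t + 1)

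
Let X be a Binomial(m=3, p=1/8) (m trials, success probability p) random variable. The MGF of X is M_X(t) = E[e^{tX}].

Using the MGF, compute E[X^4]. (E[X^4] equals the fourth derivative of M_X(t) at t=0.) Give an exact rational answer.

M_X(t) = (e^(t)/8 + 7/8)^3
D^4[M](t) = 81*e^(3*t)/512 + 21*e^(2*t)/32 + 147*e^(t)/512

E[X^4] = D^4[M](0) = 141/128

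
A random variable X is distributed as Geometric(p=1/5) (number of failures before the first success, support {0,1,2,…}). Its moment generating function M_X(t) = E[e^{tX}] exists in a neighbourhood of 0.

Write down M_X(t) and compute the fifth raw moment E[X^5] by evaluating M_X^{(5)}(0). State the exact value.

M_X(t) = 1/(5*(1 - 4*e^(t)/5))
M′(t) = 4*e^(t)/(16*e^(2*t) - 40*e^(t) + 25)
M′′(t) = (-16*e^(2*t) - 20*e^(t))/(64*e^(3*t) - 240*e^(2*t) + 300*e^(t) - 125)
M′′′(t) = (64*e^(3*t) + 320*e^(2*t) + 100*e^(t))/(256*e^(4*t) - 1280*e^(3*t) + 2400*e^(2*t) - 2000*e^(t) + 625)
M′′′′(t) = (-256*e^(4*t) - 3520*e^(3*t) - 4400*e^(2*t) - 500*e^(t))/(1024*e^(5*t) - 6400*e^(4*t) + 16000*e^(3*t) - 20000*e^(2*t) + 12500*e^(t) - 3125)

E[X^5] = M′′′′′(0) = 194404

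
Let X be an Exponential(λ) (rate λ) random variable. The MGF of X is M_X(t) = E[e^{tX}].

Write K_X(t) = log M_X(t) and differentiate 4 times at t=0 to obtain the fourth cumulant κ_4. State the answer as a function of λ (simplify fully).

M_X(t) = λ/(λ - t)
K_X(t) = log M_X(t) = log(λ) - log(λ - t)
K^(4)(t) = 6/(λ^4 - 4*λ^3*t + 6*λ^2*t^2 - 4*λ*t^3 + t^4)

κ_4 = K^(4)(0) = 6/λ^4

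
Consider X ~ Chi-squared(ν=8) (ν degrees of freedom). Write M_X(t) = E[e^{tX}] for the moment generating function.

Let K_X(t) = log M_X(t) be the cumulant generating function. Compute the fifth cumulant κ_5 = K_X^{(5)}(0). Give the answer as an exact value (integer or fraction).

κ_5 = d^5K/dt^5 |_{t=0} = 3072

M_X(t) = (1 - 2*t)^(-4)
K_X(t) = log M_X(t) = -4*log(1 - 2*t)
dK/dt = -8/(2*t - 1)
d^2K/dt^2 = 16/(4*t^2 - 4*t + 1)
d^3K/dt^3 = -64/(8*t^3 - 12*t^2 + 6*t - 1)
d^4K/dt^4 = 384/(16*t^4 - 32*t^3 + 24*t^2 - 8*t + 1)
d^5K/dt^5 = -3072/(32*t^5 - 80*t^4 + 80*t^3 - 40*t^2 + 10*t - 1)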